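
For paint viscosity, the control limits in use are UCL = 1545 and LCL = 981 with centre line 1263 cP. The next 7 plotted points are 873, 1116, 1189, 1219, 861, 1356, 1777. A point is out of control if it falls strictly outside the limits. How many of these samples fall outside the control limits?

3

Compare each point to [981, 1545]: sample 1 = 873 < LCL; sample 5 = 861 < LCL; sample 7 = 1777 > UCL.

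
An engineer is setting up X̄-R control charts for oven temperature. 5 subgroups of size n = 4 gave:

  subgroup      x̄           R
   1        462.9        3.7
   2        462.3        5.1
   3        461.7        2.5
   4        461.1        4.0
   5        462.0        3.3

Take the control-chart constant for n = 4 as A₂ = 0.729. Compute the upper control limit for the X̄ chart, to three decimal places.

X̄̄ = (462.9 + 462.3 + 461.7 + 461.1 + 462.0) / 5 = 2310.0000 / 5 = 462.0000
R̄ = (3.7 + 5.1 + 2.5 + 4.0 + 3.3) / 5 = 18.6000 / 5 = 3.7200
UCL = X̄̄ + A₂·R̄ = 462.0000 + 0.729 × 3.7200 = 464.7119

464.712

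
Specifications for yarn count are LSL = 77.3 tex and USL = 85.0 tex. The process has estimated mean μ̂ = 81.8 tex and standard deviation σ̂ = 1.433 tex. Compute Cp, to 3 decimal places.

Cp = (USL − LSL) / (6σ̂) = (85.0 − 77.3) / (6 × 1.433) = 7.7000 / 8.5980 = 0.8956

0.896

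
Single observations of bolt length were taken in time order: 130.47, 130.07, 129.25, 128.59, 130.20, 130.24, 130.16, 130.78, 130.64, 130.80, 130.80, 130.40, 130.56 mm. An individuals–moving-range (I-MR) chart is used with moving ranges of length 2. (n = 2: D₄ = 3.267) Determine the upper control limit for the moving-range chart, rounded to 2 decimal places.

Moving ranges: 0.40, 0.82, 0.66, 1.61, 0.04, 0.08, 0.62, 0.14, 0.16, 0.00, 0.40, 0.16; M̄R̄ = 5.0900 / 12 = 0.4242
UCL_MR = D₄·M̄R̄ = 3.267 × 0.4242 = 1.3858

1.39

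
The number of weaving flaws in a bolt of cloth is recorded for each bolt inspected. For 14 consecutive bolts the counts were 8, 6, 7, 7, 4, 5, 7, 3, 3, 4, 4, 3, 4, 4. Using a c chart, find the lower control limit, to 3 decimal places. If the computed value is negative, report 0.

0.000

c̄ = (8 + 6 + 7 + 7 + 4 + 5 + 7 + 3 + 3 + 4 + 4 + 3 + 4 + 4) / 14 = 69 / 14 = 4.9286
LCL = c̄ − 3√c̄ = 4.9286 − 3 × 2.2200 = -1.7315 → 0 (cannot be negative)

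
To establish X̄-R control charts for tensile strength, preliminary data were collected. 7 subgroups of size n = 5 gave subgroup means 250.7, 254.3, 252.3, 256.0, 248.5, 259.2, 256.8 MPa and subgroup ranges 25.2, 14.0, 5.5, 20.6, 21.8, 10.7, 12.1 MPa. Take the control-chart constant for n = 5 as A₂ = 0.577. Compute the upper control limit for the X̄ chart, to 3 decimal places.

X̄̄ = (250.7 + 254.3 + 252.3 + 256.0 + 248.5 + 259.2 + 256.8) / 7 = 1777.8000 / 7 = 253.9714
R̄ = (25.2 + 14.0 + 5.5 + 20.6 + 21.8 + 10.7 + 12.1) / 7 = 109.9000 / 7 = 15.7000
UCL = X̄̄ + A₂·R̄ = 253.9714 + 0.577 × 15.7000 = 263.0303

263.030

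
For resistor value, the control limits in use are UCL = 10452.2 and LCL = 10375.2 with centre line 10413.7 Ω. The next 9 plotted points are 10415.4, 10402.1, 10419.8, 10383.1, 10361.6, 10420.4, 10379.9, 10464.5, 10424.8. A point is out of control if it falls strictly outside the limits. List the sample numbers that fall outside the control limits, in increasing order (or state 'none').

Compare each point to [10375.2, 10452.2]: sample 5 = 10361.6 < LCL; sample 8 = 10464.5 > UCL.

5, 8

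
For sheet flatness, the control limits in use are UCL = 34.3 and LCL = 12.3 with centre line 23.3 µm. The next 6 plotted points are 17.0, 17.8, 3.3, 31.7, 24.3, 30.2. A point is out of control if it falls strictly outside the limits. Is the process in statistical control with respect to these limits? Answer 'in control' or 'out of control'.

Compare each point to [12.3, 34.3]: sample 3 = 3.3 < LCL.

out of control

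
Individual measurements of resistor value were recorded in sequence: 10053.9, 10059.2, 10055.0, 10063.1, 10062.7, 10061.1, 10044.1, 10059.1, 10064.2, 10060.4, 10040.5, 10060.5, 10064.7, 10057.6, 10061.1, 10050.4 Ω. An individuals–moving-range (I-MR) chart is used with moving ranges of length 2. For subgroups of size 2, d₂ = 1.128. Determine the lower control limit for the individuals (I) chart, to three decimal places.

10035.027

X̄ = (10053.9 + 10059.2 + 10055.0 + 10063.1 + 10062.7 + 10061.1 + 10044.1 + 10059.1 + 10064.2 + 10060.4 + 10040.5 + 10060.5 + 10064.7 + 10057.6 + 10061.1 + 10050.4) / 16 = 10057.3500
Moving ranges: 5.3, 4.2, 8.1, 0.4, 1.6, 17.0, 15.0, 5.1, 3.8, 19.9, 20.0, 4.2, 7.1, 3.5, 10.7; M̄R̄ = 125.9000 / 15 = 8.3933
LCL = X̄ − 3·M̄R̄/d₂ = 10057.3500 − 3 × 8.3933 / 1.128 = 10035.0273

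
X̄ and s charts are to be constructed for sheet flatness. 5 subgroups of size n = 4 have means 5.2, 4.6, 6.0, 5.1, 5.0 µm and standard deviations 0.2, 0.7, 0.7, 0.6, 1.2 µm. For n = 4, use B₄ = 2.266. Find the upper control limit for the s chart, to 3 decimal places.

s̄ = (0.2 + 0.7 + 0.7 + 0.6 + 1.2) / 5 = 0.6800
UCL_s = B₄·s̄ = 2.266 × 0.6800 = 1.5409

1.541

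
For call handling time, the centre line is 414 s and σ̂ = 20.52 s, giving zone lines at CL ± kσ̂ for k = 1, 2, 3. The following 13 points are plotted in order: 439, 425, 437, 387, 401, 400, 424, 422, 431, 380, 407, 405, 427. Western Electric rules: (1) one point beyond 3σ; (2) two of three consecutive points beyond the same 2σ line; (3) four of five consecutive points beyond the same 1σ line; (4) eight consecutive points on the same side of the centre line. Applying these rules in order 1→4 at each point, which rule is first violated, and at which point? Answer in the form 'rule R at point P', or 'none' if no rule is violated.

Zone of each point (C = within 1σ̂, B = 1σ̂–2σ̂, A = 2σ̂–3σ̂, * = beyond 3σ̂; sign = side of CL): 1:+B, 2:+C, 3:+B, 4:-B, 5:-C, 6:-C, 7:+C, 8:+C, 9:+C, 10:-B, 11:-C, 12:-C, 13:+C
No rule fires across all 13 points.

none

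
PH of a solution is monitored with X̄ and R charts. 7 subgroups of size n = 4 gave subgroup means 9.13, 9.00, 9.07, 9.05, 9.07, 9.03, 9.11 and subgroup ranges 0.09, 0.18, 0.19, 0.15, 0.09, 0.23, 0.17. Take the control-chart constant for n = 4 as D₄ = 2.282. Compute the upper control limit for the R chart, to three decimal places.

R̄ = (0.09 + 0.18 + 0.19 + 0.15 + 0.09 + 0.23 + 0.17) / 7 = 1.1000 / 7 = 0.1571
UCL_R = D₄·R̄ = 2.282 × 0.1571 = 0.3586

0.359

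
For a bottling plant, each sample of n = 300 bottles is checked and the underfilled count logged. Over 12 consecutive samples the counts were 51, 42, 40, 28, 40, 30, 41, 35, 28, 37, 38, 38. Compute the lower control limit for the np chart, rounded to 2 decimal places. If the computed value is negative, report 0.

20.18

p̄ = Σdᵢ / (k·n) = 448 / (12 × 300) = 0.12444
LCL = np̄ − 3·√(np̄(1−p̄)) = 37.3333 − 3 × 5.7173 = 20.1815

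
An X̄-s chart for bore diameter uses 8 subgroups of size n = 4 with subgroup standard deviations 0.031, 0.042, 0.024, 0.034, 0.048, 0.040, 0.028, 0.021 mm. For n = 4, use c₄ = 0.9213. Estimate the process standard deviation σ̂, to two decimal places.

0.04

s̄ = (0.031 + 0.042 + 0.024 + 0.034 + 0.048 + 0.040 + 0.028 + 0.021) / 8 = 0.0335
σ̂ = s̄ / c₄ = 0.0335 / 0.9213 = 0.0364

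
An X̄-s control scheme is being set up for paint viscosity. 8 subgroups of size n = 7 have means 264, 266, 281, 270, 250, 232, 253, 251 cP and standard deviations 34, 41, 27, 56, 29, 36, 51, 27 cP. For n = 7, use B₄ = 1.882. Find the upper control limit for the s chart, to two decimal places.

s̄ = (34 + 41 + 27 + 56 + 29 + 36 + 51 + 27) / 8 = 37.6250
UCL_s = B₄·s̄ = 1.882 × 37.6250 = 70.8102

70.81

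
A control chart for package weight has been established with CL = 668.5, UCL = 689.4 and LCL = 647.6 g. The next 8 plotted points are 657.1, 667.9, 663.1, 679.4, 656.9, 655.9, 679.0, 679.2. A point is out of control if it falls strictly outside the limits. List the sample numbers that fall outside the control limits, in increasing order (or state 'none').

none

All 8 points lie within [647.6, 689.4].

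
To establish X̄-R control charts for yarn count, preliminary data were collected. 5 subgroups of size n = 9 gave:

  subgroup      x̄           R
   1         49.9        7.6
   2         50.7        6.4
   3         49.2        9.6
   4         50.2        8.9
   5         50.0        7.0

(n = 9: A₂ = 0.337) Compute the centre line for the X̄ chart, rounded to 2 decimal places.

50.00

X̄̄ = (49.9 + 50.7 + 49.2 + 50.2 + 50.0) / 5 = 250.0000 / 5 = 50.0000
CL = X̄̄ = 50.0000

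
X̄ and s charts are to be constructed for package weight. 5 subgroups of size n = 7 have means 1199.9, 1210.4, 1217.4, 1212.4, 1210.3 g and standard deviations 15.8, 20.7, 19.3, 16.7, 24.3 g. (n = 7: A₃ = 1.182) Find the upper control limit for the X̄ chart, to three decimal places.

1232.964

X̄̄ = (1199.9 + 1210.4 + 1217.4 + 1212.4 + 1210.3) / 5 = 1210.0800
s̄ = (15.8 + 20.7 + 19.3 + 16.7 + 24.3) / 5 = 19.3600
UCL = X̄̄ + A₃·s̄ = 1210.0800 + 1.182 × 19.3600 = 1232.9635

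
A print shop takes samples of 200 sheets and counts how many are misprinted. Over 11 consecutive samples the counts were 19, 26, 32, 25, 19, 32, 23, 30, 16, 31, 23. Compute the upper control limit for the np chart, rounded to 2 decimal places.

p̄ = Σdᵢ / (k·n) = 276 / (11 × 200) = 0.12545
UCL = np̄ + 3·√(np̄(1−p̄)) = 25.0909 + 3 × √(25.0909×0.87455) = 25.0909 + 3 × 4.6844 = 39.1440

39.14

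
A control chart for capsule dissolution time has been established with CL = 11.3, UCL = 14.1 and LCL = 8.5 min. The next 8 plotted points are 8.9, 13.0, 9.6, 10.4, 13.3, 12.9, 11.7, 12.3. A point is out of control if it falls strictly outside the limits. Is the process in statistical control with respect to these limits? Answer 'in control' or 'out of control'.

All 8 points lie within [8.5, 14.1].

in control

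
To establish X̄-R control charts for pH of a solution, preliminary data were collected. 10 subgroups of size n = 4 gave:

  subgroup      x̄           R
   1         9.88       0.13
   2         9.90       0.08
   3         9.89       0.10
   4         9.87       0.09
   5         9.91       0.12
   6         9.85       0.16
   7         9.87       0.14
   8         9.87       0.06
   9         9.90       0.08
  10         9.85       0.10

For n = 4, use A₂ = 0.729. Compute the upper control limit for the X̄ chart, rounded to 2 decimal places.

X̄̄ = (9.88 + 9.90 + 9.89 + 9.87 + 9.91 + 9.85 + 9.87 + 9.87 + 9.90 + 9.85) / 10 = 98.7900 / 10 = 9.8790
R̄ = (0.13 + 0.08 + 0.10 + 0.09 + 0.12 + 0.16 + 0.14 + 0.06 + 0.08 + 0.10) / 10 = 1.0600 / 10 = 0.1060
UCL = X̄̄ + A₂·R̄ = 9.8790 + 0.729 × 0.1060 = 9.9563

9.96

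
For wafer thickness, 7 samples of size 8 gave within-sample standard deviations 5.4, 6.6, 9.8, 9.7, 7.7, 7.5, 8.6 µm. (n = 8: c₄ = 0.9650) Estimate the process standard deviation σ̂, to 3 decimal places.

8.187

s̄ = (5.4 + 6.6 + 9.8 + 9.7 + 7.7 + 7.5 + 8.6) / 7 = 7.9000
σ̂ = s̄ / c₄ = 7.9000 / 0.9650 = 8.1865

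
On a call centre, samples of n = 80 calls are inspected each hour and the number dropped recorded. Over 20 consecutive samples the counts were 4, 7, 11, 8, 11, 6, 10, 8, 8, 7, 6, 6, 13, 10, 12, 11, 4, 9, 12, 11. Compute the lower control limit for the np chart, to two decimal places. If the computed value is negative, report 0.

p̄ = Σdᵢ / (k·n) = 174 / (20 × 80) = 0.10875
LCL = np̄ − 3·√(np̄(1−p̄)) = 8.7000 − 3 × 2.7846 = 0.3463

0.35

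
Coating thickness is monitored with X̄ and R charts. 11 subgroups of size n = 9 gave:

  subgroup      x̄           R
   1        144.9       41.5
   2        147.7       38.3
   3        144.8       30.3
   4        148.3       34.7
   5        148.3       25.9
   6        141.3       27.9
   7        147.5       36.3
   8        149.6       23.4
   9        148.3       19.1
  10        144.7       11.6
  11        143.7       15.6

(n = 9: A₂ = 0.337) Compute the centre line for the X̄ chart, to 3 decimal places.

X̄̄ = (144.9 + 147.7 + 144.8 + 148.3 + 148.3 + 141.3 + 147.5 + 149.6 + 148.3 + 144.7 + 143.7) / 11 = 1609.1000 / 11 = 146.2818
CL = X̄̄ = 146.2818

146.282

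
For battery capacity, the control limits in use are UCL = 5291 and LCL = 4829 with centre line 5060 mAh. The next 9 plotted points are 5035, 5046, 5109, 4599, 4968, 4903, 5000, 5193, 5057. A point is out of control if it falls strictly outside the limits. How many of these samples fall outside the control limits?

1

Compare each point to [4829, 5291]: sample 4 = 4599 < LCL.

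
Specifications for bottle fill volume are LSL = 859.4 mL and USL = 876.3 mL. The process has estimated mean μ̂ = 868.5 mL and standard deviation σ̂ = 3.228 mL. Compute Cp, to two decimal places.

Cp = (USL − LSL) / (6σ̂) = (876.3 − 859.4) / (6 × 3.228) = 16.9000 / 19.3680 = 0.8726

0.87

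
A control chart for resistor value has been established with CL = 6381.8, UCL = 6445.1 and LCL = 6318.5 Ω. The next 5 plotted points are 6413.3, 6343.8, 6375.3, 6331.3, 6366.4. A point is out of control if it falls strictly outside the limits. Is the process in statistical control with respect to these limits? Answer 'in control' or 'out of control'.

in control

All 5 points lie within [6318.5, 6445.1].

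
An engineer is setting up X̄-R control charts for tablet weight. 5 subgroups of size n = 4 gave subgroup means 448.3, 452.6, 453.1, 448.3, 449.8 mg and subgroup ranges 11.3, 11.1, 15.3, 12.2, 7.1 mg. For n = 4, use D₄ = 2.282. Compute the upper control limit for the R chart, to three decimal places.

26.015

R̄ = (11.3 + 11.1 + 15.3 + 12.2 + 7.1) / 5 = 57.0000 / 5 = 11.4000
UCL_R = D₄·R̄ = 2.282 × 11.4000 = 26.0148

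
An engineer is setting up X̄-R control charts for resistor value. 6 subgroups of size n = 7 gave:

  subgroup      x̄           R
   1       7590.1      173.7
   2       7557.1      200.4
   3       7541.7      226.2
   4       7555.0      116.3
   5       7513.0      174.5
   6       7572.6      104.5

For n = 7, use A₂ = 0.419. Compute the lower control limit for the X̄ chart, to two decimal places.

7485.39

X̄̄ = (7590.1 + 7557.1 + 7541.7 + 7555.0 + 7513.0 + 7572.6) / 6 = 45329.5000 / 6 = 7554.9167
R̄ = (173.7 + 200.4 + 226.2 + 116.3 + 174.5 + 104.5) / 6 = 995.6000 / 6 = 165.9333
LCL = X̄̄ − A₂·R̄ = 7554.9167 − 0.419 × 165.9333 = 7485.3906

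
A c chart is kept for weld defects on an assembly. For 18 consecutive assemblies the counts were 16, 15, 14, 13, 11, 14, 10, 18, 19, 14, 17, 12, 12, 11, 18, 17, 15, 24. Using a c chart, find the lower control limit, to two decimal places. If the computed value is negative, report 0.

3.38

c̄ = (16 + 15 + 14 + 13 + 11 + 14 + 10 + 18 + 19 + 14 + 17 + 12 + 12 + 11 + 18 + 17 + 15 + 24) / 18 = 270 / 18 = 15.0000
LCL = c̄ − 3√c̄ = 15.0000 − 3 × 3.8730 = 3.3810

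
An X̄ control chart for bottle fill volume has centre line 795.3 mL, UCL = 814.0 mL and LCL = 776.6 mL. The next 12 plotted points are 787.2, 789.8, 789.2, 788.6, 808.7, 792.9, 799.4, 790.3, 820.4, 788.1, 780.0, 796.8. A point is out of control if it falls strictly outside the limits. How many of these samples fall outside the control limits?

1

Compare each point to [776.6, 814.0]: sample 9 = 820.4 > UCL.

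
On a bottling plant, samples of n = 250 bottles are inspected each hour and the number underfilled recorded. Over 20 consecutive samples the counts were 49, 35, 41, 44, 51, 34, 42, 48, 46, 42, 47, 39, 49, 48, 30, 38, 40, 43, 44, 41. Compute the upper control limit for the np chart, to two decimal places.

p̄ = Σdᵢ / (k·n) = 851 / (20 × 250) = 0.17020
UCL = np̄ + 3·√(np̄(1−p̄)) = 42.5500 + 3 × √(42.5500×0.82980) = 42.5500 + 3 × 5.9421 = 60.3762

60.38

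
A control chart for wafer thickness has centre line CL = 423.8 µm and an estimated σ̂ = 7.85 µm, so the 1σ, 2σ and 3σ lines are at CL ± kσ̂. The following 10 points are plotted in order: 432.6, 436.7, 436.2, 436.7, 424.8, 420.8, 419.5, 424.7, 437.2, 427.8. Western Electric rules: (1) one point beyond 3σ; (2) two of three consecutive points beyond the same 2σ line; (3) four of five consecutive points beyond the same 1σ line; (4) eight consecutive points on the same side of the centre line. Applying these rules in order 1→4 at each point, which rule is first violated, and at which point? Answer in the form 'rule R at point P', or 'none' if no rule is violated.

rule 3 at point 4

Zone of each point (C = within 1σ̂, B = 1σ̂–2σ̂, A = 2σ̂–3σ̂, * = beyond 3σ̂; sign = side of CL): 1:+B, 2:+B, 3:+B, 4:+B, 5:+C, 6:-C, 7:-C, 8:+C, 9:+B, 10:+C
Rule 3 (four of five consecutive points beyond the same 1σ limit) is satisfied at point 4.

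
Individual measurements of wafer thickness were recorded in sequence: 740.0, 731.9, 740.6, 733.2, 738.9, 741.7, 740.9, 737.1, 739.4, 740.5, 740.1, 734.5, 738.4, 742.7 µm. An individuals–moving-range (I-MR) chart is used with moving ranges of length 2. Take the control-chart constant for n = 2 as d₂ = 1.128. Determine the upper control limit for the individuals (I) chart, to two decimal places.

749.80

X̄ = (740.0 + 731.9 + 740.6 + 733.2 + 738.9 + 741.7 + 740.9 + 737.1 + 739.4 + 740.5 + 740.1 + 734.5 + 738.4 + 742.7) / 14 = 738.5643
Moving ranges: 8.1, 8.7, 7.4, 5.7, 2.8, 0.8, 3.8, 2.3, 1.1, 0.4, 5.6, 3.9, 4.3; M̄R̄ = 54.9000 / 13 = 4.2231
UCL = X̄ + 3·M̄R̄/d₂ = 738.5643 + 3 × 4.2231 / 1.128 = 749.7959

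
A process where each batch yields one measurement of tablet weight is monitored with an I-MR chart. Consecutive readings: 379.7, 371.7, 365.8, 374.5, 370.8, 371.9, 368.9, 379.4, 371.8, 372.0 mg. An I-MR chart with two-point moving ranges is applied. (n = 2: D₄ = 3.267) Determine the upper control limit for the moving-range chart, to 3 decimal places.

17.678

Moving ranges: 8.0, 5.9, 8.7, 3.7, 1.1, 3.0, 10.5, 7.6, 0.2; M̄R̄ = 48.7000 / 9 = 5.4111
UCL_MR = D₄·M̄R̄ = 3.267 × 5.4111 = 17.6781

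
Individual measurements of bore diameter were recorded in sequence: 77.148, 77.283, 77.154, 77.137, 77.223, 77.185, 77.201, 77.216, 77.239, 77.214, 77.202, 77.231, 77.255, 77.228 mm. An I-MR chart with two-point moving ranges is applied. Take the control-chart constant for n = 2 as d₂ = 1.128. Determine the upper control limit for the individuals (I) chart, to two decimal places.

X̄ = (77.148 + 77.283 + 77.154 + 77.137 + 77.223 + 77.185 + 77.201 + 77.216 + 77.239 + 77.214 + 77.202 + 77.231 + 77.255 + 77.228) / 14 = 77.2083
Moving ranges: 0.135, 0.129, 0.017, 0.086, 0.038, 0.016, 0.015, 0.023, 0.025, 0.012, 0.029, 0.024, 0.027; M̄R̄ = 0.5760 / 13 = 0.0443
UCL = X̄ + 3·M̄R̄/d₂ = 77.2083 + 3 × 0.0443 / 1.128 = 77.3261

77.33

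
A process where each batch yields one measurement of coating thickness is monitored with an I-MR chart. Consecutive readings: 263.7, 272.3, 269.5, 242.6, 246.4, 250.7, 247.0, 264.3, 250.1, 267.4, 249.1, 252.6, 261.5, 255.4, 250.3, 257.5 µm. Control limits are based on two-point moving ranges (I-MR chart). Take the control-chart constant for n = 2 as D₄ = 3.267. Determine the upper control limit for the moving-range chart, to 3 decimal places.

32.234

Moving ranges: 8.6, 2.8, 26.9, 3.8, 4.3, 3.7, 17.3, 14.2, 17.3, 18.3, 3.5, 8.9, 6.1, 5.1, 7.2; M̄R̄ = 148.0000 / 15 = 9.8667
UCL_MR = D₄·M̄R̄ = 3.267 × 9.8667 = 32.2344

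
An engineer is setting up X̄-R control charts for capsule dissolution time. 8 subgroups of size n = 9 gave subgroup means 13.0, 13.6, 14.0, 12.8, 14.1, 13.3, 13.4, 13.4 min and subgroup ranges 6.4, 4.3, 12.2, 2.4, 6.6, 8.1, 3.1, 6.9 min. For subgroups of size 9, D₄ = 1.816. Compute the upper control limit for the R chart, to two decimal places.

11.35

R̄ = (6.4 + 4.3 + 12.2 + 2.4 + 6.6 + 8.1 + 3.1 + 6.9) / 8 = 50.0000 / 8 = 6.2500
UCL_R = D₄·R̄ = 1.816 × 6.2500 = 11.3500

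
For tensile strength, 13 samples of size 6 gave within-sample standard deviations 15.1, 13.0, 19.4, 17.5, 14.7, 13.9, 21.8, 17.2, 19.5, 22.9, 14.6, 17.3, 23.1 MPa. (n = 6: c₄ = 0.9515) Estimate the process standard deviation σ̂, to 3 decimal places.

s̄ = (15.1 + 13.0 + 19.4 + 17.5 + 14.7 + 13.9 + 21.8 + 17.2 + 19.5 + 22.9 + 14.6 + 17.3 + 23.1) / 13 = 17.6923
σ̂ = s̄ / c₄ = 17.6923 / 0.9515 = 18.5941

18.594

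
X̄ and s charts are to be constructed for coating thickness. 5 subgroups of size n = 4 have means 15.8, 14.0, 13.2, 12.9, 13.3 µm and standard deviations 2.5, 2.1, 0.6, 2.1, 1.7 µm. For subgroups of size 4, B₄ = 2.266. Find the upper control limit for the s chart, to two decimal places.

s̄ = (2.5 + 2.1 + 0.6 + 2.1 + 1.7) / 5 = 1.8000
UCL_s = B₄·s̄ = 2.266 × 1.8000 = 4.0788

4.08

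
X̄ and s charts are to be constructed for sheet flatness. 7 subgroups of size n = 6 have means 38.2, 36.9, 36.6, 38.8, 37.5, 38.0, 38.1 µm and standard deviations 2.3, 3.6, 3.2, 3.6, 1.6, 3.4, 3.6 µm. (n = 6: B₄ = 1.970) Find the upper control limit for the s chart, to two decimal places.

s̄ = (2.3 + 3.6 + 3.2 + 3.6 + 1.6 + 3.4 + 3.6) / 7 = 3.0429
UCL_s = B₄·s̄ = 1.970 × 3.0429 = 5.9944

5.99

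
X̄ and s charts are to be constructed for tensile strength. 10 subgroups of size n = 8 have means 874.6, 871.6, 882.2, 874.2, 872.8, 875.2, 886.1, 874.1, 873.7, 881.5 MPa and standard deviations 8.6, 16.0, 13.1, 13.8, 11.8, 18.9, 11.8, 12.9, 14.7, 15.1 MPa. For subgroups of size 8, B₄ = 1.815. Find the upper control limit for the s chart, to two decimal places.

24.81

s̄ = (8.6 + 16.0 + 13.1 + 13.8 + 11.8 + 18.9 + 11.8 + 12.9 + 14.7 + 15.1) / 10 = 13.6700
UCL_s = B₄·s̄ = 1.815 × 13.6700 = 24.8110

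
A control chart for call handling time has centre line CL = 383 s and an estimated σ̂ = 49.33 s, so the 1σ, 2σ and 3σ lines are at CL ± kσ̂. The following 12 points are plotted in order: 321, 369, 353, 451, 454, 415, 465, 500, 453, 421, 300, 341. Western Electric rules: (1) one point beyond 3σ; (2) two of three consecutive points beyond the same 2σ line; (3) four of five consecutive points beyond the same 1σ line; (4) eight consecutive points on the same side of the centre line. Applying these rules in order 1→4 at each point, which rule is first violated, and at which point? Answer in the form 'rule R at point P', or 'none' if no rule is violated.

Zone of each point (C = within 1σ̂, B = 1σ̂–2σ̂, A = 2σ̂–3σ̂, * = beyond 3σ̂; sign = side of CL): 1:-B, 2:-C, 3:-C, 4:+B, 5:+B, 6:+C, 7:+B, 8:+A, 9:+B, 10:+C, 11:-B, 12:-C
Rule 3 (four of five consecutive points beyond the same 1σ limit) is satisfied at point 8.

rule 3 at point 8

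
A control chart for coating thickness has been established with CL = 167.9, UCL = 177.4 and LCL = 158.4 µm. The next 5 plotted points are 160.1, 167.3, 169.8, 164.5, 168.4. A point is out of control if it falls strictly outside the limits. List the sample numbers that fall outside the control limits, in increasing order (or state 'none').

none

All 5 points lie within [158.4, 177.4].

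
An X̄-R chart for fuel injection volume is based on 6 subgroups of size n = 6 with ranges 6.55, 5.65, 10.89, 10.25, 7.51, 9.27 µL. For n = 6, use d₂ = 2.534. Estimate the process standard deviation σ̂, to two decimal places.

3.30

R̄ = (6.55 + 5.65 + 10.89 + 10.25 + 7.51 + 9.27) / 6 = 8.3533
σ̂ = R̄ / d₂ = 8.3533 / 2.534 = 3.2965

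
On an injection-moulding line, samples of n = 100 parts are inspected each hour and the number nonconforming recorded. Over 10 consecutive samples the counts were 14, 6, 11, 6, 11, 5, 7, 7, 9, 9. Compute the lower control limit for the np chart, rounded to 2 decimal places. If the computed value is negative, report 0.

0.13

p̄ = Σdᵢ / (k·n) = 85 / (10 × 100) = 0.08500
LCL = np̄ − 3·√(np̄(1−p̄)) = 8.5000 − 3 × 2.7888 = 0.1335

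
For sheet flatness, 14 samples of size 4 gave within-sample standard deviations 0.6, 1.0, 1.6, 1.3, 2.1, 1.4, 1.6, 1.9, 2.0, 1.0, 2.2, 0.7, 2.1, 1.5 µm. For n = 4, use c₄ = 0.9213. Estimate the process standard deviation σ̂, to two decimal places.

1.63

s̄ = (0.6 + 1.0 + 1.6 + 1.3 + 2.1 + 1.4 + 1.6 + 1.9 + 2.0 + 1.0 + 2.2 + 0.7 + 2.1 + 1.5) / 14 = 1.5000
σ̂ = s̄ / c₄ = 1.5000 / 0.9213 = 1.6281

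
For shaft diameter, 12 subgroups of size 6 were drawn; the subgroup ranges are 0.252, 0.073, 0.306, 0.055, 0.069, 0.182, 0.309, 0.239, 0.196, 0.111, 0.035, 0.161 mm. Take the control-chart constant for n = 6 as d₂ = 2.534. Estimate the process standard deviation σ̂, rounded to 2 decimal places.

0.07

R̄ = (0.252 + 0.073 + 0.306 + 0.055 + 0.069 + 0.182 + 0.309 + 0.239 + 0.196 + 0.111 + 0.035 + 0.161) / 12 = 0.1657
σ̂ = R̄ / d₂ = 0.1657 / 2.534 = 0.0654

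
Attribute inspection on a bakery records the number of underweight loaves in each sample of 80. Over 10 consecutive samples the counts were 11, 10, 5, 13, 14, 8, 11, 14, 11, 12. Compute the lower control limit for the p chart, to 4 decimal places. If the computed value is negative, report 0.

0.0212

p̄ = Σdᵢ / (k·n) = 109 / (10 × 80) = 0.13625
LCL = p̄ − 3·√(p̄(1−p̄)/n) = 0.13625 − 3 × 0.03835 = 0.02119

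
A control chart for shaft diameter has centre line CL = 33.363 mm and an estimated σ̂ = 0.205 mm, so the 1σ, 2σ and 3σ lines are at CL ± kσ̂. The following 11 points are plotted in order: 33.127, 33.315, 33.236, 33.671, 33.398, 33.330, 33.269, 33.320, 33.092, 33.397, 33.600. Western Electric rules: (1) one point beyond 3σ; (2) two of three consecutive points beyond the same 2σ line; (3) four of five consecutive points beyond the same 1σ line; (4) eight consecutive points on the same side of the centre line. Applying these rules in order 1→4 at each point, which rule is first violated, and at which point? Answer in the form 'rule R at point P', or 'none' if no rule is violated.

Zone of each point (C = within 1σ̂, B = 1σ̂–2σ̂, A = 2σ̂–3σ̂, * = beyond 3σ̂; sign = side of CL): 1:-B, 2:-C, 3:-C, 4:+B, 5:+C, 6:-C, 7:-C, 8:-C, 9:-B, 10:+C, 11:+B
No rule fires across all 11 points.

none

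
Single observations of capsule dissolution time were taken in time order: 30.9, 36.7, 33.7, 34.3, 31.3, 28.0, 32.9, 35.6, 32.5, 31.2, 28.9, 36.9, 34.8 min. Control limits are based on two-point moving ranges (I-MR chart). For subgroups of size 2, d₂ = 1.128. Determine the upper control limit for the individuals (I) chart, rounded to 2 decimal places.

41.79

X̄ = (30.9 + 36.7 + 33.7 + 34.3 + 31.3 + 28.0 + 32.9 + 35.6 + 32.5 + 31.2 + 28.9 + 36.9 + 34.8) / 13 = 32.9000
Moving ranges: 5.8, 3.0, 0.6, 3.0, 3.3, 4.9, 2.7, 3.1, 1.3, 2.3, 8.0, 2.1; M̄R̄ = 40.1000 / 12 = 3.3417
UCL = X̄ + 3·M̄R̄/d₂ = 32.9000 + 3 × 3.3417 / 1.128 = 41.7874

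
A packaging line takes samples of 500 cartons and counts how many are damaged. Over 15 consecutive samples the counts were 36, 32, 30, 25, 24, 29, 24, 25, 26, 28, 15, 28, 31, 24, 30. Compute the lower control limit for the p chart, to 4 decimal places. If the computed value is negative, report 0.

p̄ = Σdᵢ / (k·n) = 407 / (15 × 500) = 0.05427
LCL = p̄ − 3·√(p̄(1−p̄)/n) = 0.05427 − 3 × 0.01013 = 0.02387

0.0239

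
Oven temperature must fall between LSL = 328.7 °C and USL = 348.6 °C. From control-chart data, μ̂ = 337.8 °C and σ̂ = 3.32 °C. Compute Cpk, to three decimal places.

Cpu = (USL − μ̂) / (3σ̂) = (348.6 − 337.8) / (3 × 3.32) = 1.0843; Cpl = (μ̂ − LSL) / (3σ̂) = (337.8 − 328.7) / (3 × 3.32) = 0.9137; Cpk = min(Cpu, Cpl) = 0.9137

0.914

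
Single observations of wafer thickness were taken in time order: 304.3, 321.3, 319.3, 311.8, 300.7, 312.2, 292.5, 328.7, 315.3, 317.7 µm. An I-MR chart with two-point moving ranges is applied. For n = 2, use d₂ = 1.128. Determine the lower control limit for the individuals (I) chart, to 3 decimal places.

X̄ = (304.3 + 321.3 + 319.3 + 311.8 + 300.7 + 312.2 + 292.5 + 328.7 + 315.3 + 317.7) / 10 = 312.3800
Moving ranges: 17.0, 2.0, 7.5, 11.1, 11.5, 19.7, 36.2, 13.4, 2.4; M̄R̄ = 120.8000 / 9 = 13.4222
LCL = X̄ − 3·M̄R̄/d₂ = 312.3800 − 3 × 13.4222 / 1.128 = 276.6826

276.683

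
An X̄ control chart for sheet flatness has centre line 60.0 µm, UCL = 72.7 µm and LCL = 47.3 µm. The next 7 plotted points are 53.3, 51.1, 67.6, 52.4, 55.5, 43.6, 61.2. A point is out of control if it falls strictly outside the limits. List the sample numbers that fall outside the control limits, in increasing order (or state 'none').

6

Compare each point to [47.3, 72.7]: sample 6 = 43.6 < LCL.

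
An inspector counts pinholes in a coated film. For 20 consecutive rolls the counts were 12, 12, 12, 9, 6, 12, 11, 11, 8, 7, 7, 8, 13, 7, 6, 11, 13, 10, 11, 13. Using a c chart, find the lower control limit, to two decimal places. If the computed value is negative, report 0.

0.49

c̄ = (12 + 12 + 12 + 9 + 6 + 12 + 11 + 11 + 8 + 7 + 7 + 8 + 13 + 7 + 6 + 11 + 13 + 10 + 11 + 13) / 20 = 199 / 20 = 9.9500
LCL = c̄ − 3√c̄ = 9.9500 − 3 × 3.1544 = 0.4869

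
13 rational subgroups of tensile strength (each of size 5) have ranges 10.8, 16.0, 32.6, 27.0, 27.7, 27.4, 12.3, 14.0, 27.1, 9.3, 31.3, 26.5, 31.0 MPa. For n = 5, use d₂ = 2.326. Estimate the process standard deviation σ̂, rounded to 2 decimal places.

9.69

R̄ = (10.8 + 16.0 + 32.6 + 27.0 + 27.7 + 27.4 + 12.3 + 14.0 + 27.1 + 9.3 + 31.3 + 26.5 + 31.0) / 13 = 22.5385
σ̂ = R̄ / d₂ = 22.5385 / 2.326 = 9.6898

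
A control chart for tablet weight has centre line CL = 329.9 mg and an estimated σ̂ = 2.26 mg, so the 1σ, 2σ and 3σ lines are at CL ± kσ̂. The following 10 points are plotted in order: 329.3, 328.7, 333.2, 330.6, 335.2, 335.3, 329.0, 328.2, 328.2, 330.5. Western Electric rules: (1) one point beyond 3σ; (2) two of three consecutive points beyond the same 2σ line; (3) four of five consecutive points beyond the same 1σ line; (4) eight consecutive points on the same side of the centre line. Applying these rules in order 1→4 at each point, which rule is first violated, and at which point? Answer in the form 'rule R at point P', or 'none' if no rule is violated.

Zone of each point (C = within 1σ̂, B = 1σ̂–2σ̂, A = 2σ̂–3σ̂, * = beyond 3σ̂; sign = side of CL): 1:-C, 2:-C, 3:+B, 4:+C, 5:+A, 6:+A, 7:-C, 8:-C, 9:-C, 10:+C
Rule 2 (two of three consecutive points beyond the same 2σ limit) is satisfied at point 6.

rule 2 at point 6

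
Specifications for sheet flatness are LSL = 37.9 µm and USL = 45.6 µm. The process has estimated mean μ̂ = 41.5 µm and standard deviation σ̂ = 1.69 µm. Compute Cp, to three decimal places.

Cp = (USL − LSL) / (6σ̂) = (45.6 − 37.9) / (6 × 1.69) = 7.7000 / 10.1400 = 0.7594

0.759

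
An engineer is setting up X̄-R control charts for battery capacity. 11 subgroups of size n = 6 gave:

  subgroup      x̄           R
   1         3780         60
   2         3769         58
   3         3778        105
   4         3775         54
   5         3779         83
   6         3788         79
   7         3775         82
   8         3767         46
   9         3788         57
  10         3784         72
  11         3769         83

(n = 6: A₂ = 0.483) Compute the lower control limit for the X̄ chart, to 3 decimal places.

X̄̄ = (3780 + 3769 + 3778 + 3775 + 3779 + 3788 + 3775 + 3767 + 3788 + 3784 + 3769) / 11 = 41552.0000 / 11 = 3777.4545
R̄ = (60 + 58 + 105 + 54 + 83 + 79 + 82 + 46 + 57 + 72 + 83) / 11 = 779.0000 / 11 = 70.8182
LCL = X̄̄ − A₂·R̄ = 3777.4545 − 0.483 × 70.8182 = 3743.2494

3743.249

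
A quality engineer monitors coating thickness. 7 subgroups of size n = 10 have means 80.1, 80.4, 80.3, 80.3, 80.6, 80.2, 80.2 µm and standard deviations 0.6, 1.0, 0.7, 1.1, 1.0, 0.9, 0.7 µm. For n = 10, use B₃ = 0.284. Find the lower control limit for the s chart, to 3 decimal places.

s̄ = (0.6 + 1.0 + 0.7 + 1.1 + 1.0 + 0.9 + 0.7) / 7 = 0.8571
LCL_s = B₃·s̄ = 0.284 × 0.8571 = 0.2434

0.243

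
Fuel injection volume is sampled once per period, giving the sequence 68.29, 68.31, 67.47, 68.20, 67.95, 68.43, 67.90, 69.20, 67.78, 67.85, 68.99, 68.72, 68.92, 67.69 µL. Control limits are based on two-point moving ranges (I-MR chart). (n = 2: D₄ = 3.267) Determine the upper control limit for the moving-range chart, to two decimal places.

2.13

Moving ranges: 0.02, 0.84, 0.73, 0.25, 0.48, 0.53, 1.30, 1.42, 0.07, 1.14, 0.27, 0.20, 1.23; M̄R̄ = 8.4800 / 13 = 0.6523
UCL_MR = D₄·M̄R̄ = 3.267 × 0.6523 = 2.1311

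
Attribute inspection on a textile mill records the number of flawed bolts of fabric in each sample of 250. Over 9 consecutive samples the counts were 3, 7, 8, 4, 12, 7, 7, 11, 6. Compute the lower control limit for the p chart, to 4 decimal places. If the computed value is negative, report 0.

0.0000

p̄ = Σdᵢ / (k·n) = 65 / (9 × 250) = 0.02889
LCL = p̄ − 3·√(p̄(1−p̄)/n) = 0.02889 − 3 × 0.01059 = -0.00289 → 0 (negative, so LCL = 0)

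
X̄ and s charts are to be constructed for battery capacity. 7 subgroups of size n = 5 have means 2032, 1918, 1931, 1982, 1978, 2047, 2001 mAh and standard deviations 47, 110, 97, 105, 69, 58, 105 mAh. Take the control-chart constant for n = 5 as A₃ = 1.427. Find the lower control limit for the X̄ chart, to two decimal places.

1863.66

X̄̄ = (2032 + 1918 + 1931 + 1982 + 1978 + 2047 + 2001) / 7 = 1984.1429
s̄ = (47 + 110 + 97 + 105 + 69 + 58 + 105) / 7 = 84.4286
LCL = X̄̄ − A₃·s̄ = 1984.1429 − 1.427 × 84.4286 = 1863.6633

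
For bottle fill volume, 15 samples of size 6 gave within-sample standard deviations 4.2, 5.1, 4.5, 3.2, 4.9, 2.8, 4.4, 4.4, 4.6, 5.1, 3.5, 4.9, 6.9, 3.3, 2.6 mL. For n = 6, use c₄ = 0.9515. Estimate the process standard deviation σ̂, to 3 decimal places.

4.512

s̄ = (4.2 + 5.1 + 4.5 + 3.2 + 4.9 + 2.8 + 4.4 + 4.4 + 4.6 + 5.1 + 3.5 + 4.9 + 6.9 + 3.3 + 2.6) / 15 = 4.2933
σ̂ = s̄ / c₄ = 4.2933 / 0.9515 = 4.5122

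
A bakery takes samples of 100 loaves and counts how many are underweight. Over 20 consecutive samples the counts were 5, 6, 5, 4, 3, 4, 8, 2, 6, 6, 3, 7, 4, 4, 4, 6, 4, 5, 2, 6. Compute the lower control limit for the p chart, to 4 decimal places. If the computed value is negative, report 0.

p̄ = Σdᵢ / (k·n) = 94 / (20 × 100) = 0.04700
LCL = p̄ − 3·√(p̄(1−p̄)/n) = 0.04700 − 3 × 0.02116 = -0.01649 → 0 (negative, so LCL = 0)

0.0000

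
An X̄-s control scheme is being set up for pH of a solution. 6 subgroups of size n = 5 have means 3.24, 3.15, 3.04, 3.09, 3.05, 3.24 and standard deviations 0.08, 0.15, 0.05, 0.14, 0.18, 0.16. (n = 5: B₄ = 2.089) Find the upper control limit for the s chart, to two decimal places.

0.26

s̄ = (0.08 + 0.15 + 0.05 + 0.14 + 0.18 + 0.16) / 6 = 0.1267
UCL_s = B₄·s̄ = 2.089 × 0.1267 = 0.2646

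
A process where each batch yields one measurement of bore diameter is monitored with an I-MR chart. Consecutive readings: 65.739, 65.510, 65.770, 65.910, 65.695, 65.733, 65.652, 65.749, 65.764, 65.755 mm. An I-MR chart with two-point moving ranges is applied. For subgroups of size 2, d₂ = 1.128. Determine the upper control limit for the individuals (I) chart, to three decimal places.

X̄ = (65.739 + 65.510 + 65.770 + 65.910 + 65.695 + 65.733 + 65.652 + 65.749 + 65.764 + 65.755) / 10 = 65.7277
Moving ranges: 0.229, 0.260, 0.140, 0.215, 0.038, 0.081, 0.097, 0.015, 0.009; M̄R̄ = 1.0840 / 9 = 0.1204
UCL = X̄ + 3·M̄R̄/d₂ = 65.7277 + 3 × 0.1204 / 1.128 = 66.0480

66.048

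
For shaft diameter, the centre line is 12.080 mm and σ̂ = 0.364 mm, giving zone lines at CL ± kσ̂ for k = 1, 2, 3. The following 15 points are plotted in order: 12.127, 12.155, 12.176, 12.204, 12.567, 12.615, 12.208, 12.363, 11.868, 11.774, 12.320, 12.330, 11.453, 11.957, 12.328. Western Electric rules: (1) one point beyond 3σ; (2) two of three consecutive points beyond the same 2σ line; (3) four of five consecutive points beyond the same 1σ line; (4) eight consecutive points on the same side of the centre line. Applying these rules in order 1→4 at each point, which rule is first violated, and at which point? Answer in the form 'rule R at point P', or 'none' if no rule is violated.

Zone of each point (C = within 1σ̂, B = 1σ̂–2σ̂, A = 2σ̂–3σ̂, * = beyond 3σ̂; sign = side of CL): 1:+C, 2:+C, 3:+C, 4:+C, 5:+B, 6:+B, 7:+C, 8:+C, 9:-C, 10:-C, 11:+C, 12:+C, 13:-B, 14:-C, 15:+C
Rule 4 (eight consecutive points on the same side of the centre line) is satisfied at point 8.

rule 4 at point 8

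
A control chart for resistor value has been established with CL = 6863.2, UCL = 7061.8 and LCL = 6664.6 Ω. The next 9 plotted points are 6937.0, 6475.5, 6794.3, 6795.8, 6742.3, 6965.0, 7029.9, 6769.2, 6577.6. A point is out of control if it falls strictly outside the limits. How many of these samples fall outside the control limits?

2

Compare each point to [6664.6, 7061.8]: sample 2 = 6475.5 < LCL; sample 9 = 6577.6 < LCL.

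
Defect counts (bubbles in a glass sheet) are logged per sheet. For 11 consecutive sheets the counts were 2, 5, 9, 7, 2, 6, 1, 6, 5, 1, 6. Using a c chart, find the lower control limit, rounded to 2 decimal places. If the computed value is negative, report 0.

c̄ = (2 + 5 + 9 + 7 + 2 + 6 + 1 + 6 + 5 + 1 + 6) / 11 = 50 / 11 = 4.5455
LCL = c̄ − 3√c̄ = 4.5455 − 3 × 2.1320 = -1.8506 → 0 (cannot be negative)

0.00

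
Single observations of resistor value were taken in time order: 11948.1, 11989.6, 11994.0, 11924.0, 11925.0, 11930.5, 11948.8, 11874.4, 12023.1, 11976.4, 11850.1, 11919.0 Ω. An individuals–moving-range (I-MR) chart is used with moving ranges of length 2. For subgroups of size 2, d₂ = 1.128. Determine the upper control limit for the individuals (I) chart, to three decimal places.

X̄ = (11948.1 + 11989.6 + 11994.0 + 11924.0 + 11925.0 + 11930.5 + 11948.8 + 11874.4 + 12023.1 + 11976.4 + 11850.1 + 11919.0) / 12 = 11941.9167
Moving ranges: 41.5, 4.4, 70.0, 1.0, 5.5, 18.3, 74.4, 148.7, 46.7, 126.3, 68.9; M̄R̄ = 605.7000 / 11 = 55.0636
UCL = X̄ + 3·M̄R̄/d₂ = 11941.9167 + 3 × 55.0636 / 1.128 = 12088.3625

12088.363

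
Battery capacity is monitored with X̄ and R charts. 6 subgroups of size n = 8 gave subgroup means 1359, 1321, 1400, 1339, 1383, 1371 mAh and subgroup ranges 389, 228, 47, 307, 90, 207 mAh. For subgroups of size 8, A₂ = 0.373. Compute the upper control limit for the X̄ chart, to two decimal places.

1440.99

X̄̄ = (1359 + 1321 + 1400 + 1339 + 1383 + 1371) / 6 = 8173.0000 / 6 = 1362.1667
R̄ = (389 + 228 + 47 + 307 + 90 + 207) / 6 = 1268.0000 / 6 = 211.3333
UCL = X̄̄ + A₂·R̄ = 1362.1667 + 0.373 × 211.3333 = 1440.9940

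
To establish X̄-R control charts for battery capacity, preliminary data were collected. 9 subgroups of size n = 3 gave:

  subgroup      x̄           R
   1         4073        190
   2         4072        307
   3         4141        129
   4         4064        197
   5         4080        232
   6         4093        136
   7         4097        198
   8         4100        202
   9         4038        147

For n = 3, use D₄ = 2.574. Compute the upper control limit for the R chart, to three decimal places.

R̄ = (190 + 307 + 129 + 197 + 232 + 136 + 198 + 202 + 147) / 9 = 1738.0000 / 9 = 193.1111
UCL_R = D₄·R̄ = 2.574 × 193.1111 = 497.0680

497.068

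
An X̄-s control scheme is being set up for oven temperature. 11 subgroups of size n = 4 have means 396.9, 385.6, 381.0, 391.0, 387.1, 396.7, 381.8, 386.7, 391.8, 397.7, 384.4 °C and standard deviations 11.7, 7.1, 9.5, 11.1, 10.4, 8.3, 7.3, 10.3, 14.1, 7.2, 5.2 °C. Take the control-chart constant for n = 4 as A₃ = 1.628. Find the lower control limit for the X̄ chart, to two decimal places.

X̄̄ = (396.9 + 385.6 + 381.0 + 391.0 + 387.1 + 396.7 + 381.8 + 386.7 + 391.8 + 397.7 + 384.4) / 11 = 389.1545
s̄ = (11.7 + 7.1 + 9.5 + 11.1 + 10.4 + 8.3 + 7.3 + 10.3 + 14.1 + 7.2 + 5.2) / 11 = 9.2909
LCL = X̄̄ − A₃·s̄ = 389.1545 − 1.628 × 9.2909 = 374.0289

374.03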